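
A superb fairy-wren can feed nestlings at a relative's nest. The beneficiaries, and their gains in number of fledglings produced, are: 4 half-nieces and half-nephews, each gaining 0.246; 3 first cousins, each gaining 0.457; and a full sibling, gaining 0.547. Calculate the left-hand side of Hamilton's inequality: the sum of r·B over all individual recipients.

r to a half-niece or half-nephew = 1/8 (half-aunt/uncle↔niece/nephew: one path of length 3: r = (1/2)^3 = 1/8).
r to a first cousin = 1/8 (first cousins share one grandparent pair — two paths of length 4: r = 2·(1/2)^4 = 1/8).
r to a full sibling = 0.5 (full sibs share both parents — two paths of length 2: r = 2·(1/2)^2 = 1/2).
Summing one r·B term per recipient: 4·0.125·0.246 + 3·0.125·0.457 + 1·0.5·0.547 = 0.567875.

0.567875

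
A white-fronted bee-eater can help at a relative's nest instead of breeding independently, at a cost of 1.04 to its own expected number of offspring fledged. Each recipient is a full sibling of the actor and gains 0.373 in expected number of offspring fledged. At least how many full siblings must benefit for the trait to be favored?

r to a full sibling = 1/2 (full sibs share both parents — two paths of length 2: r = 2·(1/2)^2 = 1/2).
Hamilton's rule: n·r·B > C  ⇒  n > C/(r·B) = 1.04/(0.5·0.373) = 5.576.
The smallest integer exceeding 5.576 is 6.

6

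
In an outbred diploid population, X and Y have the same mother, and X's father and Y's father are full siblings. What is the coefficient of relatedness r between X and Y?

Wright's path rule: contributions from independent ancestry routes add.
X and Y are related in two ways: half-sibs through their shared mother (r = 1/4) and first cousins through their fathers (r = 1/8).
r = 1/4 + 1/8 = 3/8 = 0.375.

0.375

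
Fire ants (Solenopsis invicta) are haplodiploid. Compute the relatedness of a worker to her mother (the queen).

One meiotic link between diploid queen and diploid daughter: r = 1/2.

0.5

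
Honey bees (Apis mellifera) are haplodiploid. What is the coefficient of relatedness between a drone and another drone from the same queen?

Haploid brothers each carry a random half of the queen's diploid genome, so on average they share half: r = 1/2.

0.5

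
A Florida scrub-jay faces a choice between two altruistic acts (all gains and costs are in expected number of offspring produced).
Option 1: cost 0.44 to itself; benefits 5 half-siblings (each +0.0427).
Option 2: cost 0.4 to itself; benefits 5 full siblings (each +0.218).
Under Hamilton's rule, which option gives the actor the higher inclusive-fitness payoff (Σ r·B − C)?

Option 2

Option 1: r to a half-sibling = 0.25.
Option 1: Σ r·B − C = (5·0.25·0.0427) − 0.44 = -0.386625.
Option 2: r to a full sibling = 0.5.
Option 2: Σ r·B − C = (5·0.5·0.218) − 0.4 = 0.145.
Option 2 has the higher net inclusive-fitness payoff.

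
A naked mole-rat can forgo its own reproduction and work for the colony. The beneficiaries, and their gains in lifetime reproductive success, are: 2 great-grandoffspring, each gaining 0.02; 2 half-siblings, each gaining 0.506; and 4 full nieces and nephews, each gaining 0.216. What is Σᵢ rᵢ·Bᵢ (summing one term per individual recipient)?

r to a great-grandoffspring = 1/8 (three parent–offspring links: r = (1/2)^3 = 1/8).
r to a half-sibling = 1/4 (half-sibs share one parent — one path of length 2: r = (1/2)^2 = 1/4).
r to a full niece or nephew = 0.25 (full aunt/uncle↔niece/nephew: two paths of length 3 through the shared grandparent pair: r = 2·(1/2)^3 = 1/4).
Summing one r·B term per recipient: 2·0.125·0.02 + 2·0.25·0.506 + 4·0.25·0.216 = 0.474.

0.474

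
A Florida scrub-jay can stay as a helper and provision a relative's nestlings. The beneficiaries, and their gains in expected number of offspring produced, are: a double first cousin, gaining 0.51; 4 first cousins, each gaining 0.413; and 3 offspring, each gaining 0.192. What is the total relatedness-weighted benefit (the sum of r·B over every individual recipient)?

r to a double first cousin = 1/4 (double first cousins share both grandparent pairs — four paths of length 4: r = 4·(1/2)^4 = 1/4).
r to a first cousin = 1/8 (first cousins share one grandparent pair — two paths of length 4: r = 2·(1/2)^4 = 1/8).
r to an offspring = 1/2 (one parent–offspring link: r = (1/2)^1 = 1/2).
Summing one r·B term per recipient: 1·0.25·0.51 + 4·0.125·0.413 + 3·0.5·0.192 = 0.622.

0.622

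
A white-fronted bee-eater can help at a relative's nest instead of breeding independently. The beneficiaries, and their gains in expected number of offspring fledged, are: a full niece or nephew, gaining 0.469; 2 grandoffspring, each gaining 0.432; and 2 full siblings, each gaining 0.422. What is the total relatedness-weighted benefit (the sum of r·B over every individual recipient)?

r to a full niece or nephew = 1/4 (full aunt/uncle↔niece/nephew: two paths of length 3 through the shared grandparent pair: r = 2·(1/2)^3 = 1/4).
r to a grandoffspring = 0.25 (two parent–offspring links: r = (1/2)^2 = 1/4).
r to a full sibling = 0.5 (full sibs share both parents — two paths of length 2: r = 2·(1/2)^2 = 1/2).
Summing one r·B term per recipient: 1·0.25·0.469 + 2·0.25·0.432 + 2·0.5·0.422 = 0.75525.

0.75525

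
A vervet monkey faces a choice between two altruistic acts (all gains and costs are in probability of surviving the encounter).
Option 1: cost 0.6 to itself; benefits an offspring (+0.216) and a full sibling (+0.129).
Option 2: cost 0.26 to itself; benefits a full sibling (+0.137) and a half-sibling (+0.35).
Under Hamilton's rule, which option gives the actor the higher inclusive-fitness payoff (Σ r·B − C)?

Option 2

Option 1: r to an offspring = 0.5.
Option 1: r to a full sibling = 0.5.
Option 1: Σ r·B − C = (1·0.5·0.216 + 1·0.5·0.129) − 0.6 = -0.4275.
Option 2: r to a full sibling = 0.5.
Option 2: r to a half-sibling = 0.25.
Option 2: Σ r·B − C = (1·0.5·0.137 + 1·0.25·0.35) − 0.26 = -0.104.
Option 2 has the higher net inclusive-fitness payoff.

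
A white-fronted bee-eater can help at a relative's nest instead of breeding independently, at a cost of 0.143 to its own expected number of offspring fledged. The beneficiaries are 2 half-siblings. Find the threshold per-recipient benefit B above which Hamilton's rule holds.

r to a half-sibling = 0.25 (half-sibs share one parent — one path of length 2: r = (1/2)^2 = 1/4).
Hamilton's rule with n recipients of equal r: n·r·B > C, so B > C/(n·r) = 0.143/(2·0.25) = 0.286.

0.286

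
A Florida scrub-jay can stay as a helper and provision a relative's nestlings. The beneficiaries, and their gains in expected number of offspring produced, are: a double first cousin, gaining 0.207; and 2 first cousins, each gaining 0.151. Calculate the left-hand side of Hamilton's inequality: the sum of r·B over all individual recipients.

r to a double first cousin = 0.25 (double first cousins share both grandparent pairs — four paths of length 4: r = 4·(1/2)^4 = 1/4).
r to a first cousin = 0.125 (first cousins share one grandparent pair — two paths of length 4: r = 2·(1/2)^4 = 1/8).
Summing one r·B term per recipient: 1·0.25·0.207 + 2·0.125·0.151 = 0.0895.

0.0895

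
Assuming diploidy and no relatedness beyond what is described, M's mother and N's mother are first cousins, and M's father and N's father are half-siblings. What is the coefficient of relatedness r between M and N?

0.09375

Relatedness sums over independent paths through distinct common ancestors.
M and N are related in two ways: second cousins through their mothers (r = 1/32) and half first cousins through their fathers (r = 1/16).
r = 1/32 + 1/16 = 0.09375.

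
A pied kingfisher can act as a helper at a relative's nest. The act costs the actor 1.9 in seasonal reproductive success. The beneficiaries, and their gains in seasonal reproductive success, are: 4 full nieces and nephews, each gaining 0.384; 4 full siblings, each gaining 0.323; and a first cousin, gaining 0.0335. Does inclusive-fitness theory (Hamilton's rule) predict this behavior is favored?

Hamilton's rule: the trait is favored when the sum of r·B over every recipient exceeds the actor's cost C.
r to a full niece or nephew = 1/4 (full aunt/uncle↔niece/nephew: two paths of length 3 through the shared grandparent pair: r = 2·(1/2)^3 = 1/4).
r to a full sibling = 0.5 (full sibs share both parents — two paths of length 2: r = 2·(1/2)^2 = 1/2).
r to a first cousin = 1/8 (first cousins share one grandparent pair — two paths of length 4: r = 2·(1/2)^4 = 1/8).
Summing one r·B term per recipient: 4·0.25·0.384 + 4·0.5·0.323 + 1·0.125·0.0335 = 1.0341875.
1.0341875 < 1.9: the indirect benefit is less than the cost.

No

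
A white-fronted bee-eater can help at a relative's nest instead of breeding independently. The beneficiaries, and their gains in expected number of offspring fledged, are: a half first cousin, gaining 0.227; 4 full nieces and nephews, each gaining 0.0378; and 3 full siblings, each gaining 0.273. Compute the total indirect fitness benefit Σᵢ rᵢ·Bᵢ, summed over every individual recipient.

0.4614875

r to a half first cousin = 1/16 (half first cousins share one grandparent — one path of length 4: r = (1/2)^4 = 1/16).
r to a full niece or nephew = 1/4 (full aunt/uncle↔niece/nephew: two paths of length 3 through the shared grandparent pair: r = 2·(1/2)^3 = 1/4).
r to a full sibling = 0.5 (full sibs share both parents — two paths of length 2: r = 2·(1/2)^2 = 1/2).
Summing one r·B term per recipient: 1·0.0625·0.227 + 4·0.25·0.0378 + 3·0.5·0.273 = 0.4614875.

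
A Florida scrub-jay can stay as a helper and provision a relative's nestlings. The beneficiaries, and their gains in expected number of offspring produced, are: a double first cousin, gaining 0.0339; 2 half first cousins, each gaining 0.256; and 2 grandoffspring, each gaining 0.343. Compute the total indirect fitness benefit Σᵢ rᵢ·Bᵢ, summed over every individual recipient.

r to a double first cousin = 0.25 (double first cousins share both grandparent pairs — four paths of length 4: r = 4·(1/2)^4 = 1/4).
r to a half first cousin = 1/16 (half first cousins share one grandparent — one path of length 4: r = (1/2)^4 = 1/16).
r to a grandoffspring = 1/4 (two parent–offspring links: r = (1/2)^2 = 1/4).
Summing one r·B term per recipient: 1·0.25·0.0339 + 2·0.0625·0.256 + 2·0.25·0.343 = 0.211975.

0.211975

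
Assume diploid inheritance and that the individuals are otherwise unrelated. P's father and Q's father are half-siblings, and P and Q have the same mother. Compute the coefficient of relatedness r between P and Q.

Relatedness sums over independent paths through distinct common ancestors.
P and Q are related in two ways: half first cousins through their fathers (r = 1/16) and half-sibs through their shared mother (r = 1/4).
r = 1/16 + 1/4 = 5/16 = 0.3125.

0.3125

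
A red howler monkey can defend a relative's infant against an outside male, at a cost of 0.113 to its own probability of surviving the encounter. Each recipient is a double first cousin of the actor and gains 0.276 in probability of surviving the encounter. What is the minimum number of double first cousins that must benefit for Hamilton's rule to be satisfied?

r to a double first cousin = 1/4 (double first cousins share both grandparent pairs — four paths of length 4: r = 4·(1/2)^4 = 1/4).
Hamilton's rule: n·r·B > C  ⇒  n > C/(r·B) = 0.113/(0.25·0.276) = 1.638.
The smallest integer exceeding 1.638 is 2.

2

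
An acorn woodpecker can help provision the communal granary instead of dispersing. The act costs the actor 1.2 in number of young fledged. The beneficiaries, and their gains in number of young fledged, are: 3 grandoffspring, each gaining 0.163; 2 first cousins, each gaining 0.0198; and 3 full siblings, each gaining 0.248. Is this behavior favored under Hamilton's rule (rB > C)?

No

Hamilton's rule: the trait is favored when the sum of r·B over every recipient exceeds the actor's cost C.
r to a grandoffspring = 1/4 (two parent–offspring links: r = (1/2)^2 = 1/4).
r to a first cousin = 1/8 (first cousins share one grandparent pair — two paths of length 4: r = 2·(1/2)^4 = 1/8).
r to a full sibling = 1/2 (full sibs share both parents — two paths of length 2: r = 2·(1/2)^2 = 1/2).
Summing one r·B term per recipient: 3·0.25·0.163 + 2·0.125·0.0198 + 3·0.5·0.248 = 0.4992.
0.4992 < 1.2: the indirect benefit is less than the cost.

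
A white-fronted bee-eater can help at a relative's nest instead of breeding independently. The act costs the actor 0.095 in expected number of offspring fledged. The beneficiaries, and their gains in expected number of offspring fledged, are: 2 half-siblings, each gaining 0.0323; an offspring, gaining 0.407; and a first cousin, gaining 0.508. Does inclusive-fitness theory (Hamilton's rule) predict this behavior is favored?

Yes

Hamilton's rule: the trait is favored when the sum of r·B over every recipient exceeds the actor's cost C.
r to a half-sibling = 1/4 (half-sibs share one parent — one path of length 2: r = (1/2)^2 = 1/4).
r to an offspring = 1/2 (one parent–offspring link: r = (1/2)^1 = 1/2).
r to a first cousin = 0.125 (first cousins share one grandparent pair — two paths of length 4: r = 2·(1/2)^4 = 1/8).
Summing one r·B term per recipient: 2·0.25·0.0323 + 1·0.5·0.407 + 1·0.125·0.508 = 0.28315.
0.28315 > 0.095: the indirect benefit exceeds the cost.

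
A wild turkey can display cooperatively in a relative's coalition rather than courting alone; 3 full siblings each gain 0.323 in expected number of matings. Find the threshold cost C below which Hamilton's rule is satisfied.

r to a full sibling = 0.5 (full sibs share both parents — two paths of length 2: r = 2·(1/2)^2 = 1/2).
Hamilton's rule: n·r·B > C, so the trait is favored while C < n·r·B = 3·0.5·0.323 = 0.4845.

0.4845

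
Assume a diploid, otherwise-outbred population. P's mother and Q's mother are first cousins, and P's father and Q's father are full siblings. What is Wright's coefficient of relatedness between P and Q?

Independent pedigree routes through distinct common ancestors add.
P and Q are related in two ways: second cousins through their mothers (r = 1/32) and first cousins through their fathers (r = 1/8).
r = 1/32 + 1/8 = 5/32 = 0.15625.

0.15625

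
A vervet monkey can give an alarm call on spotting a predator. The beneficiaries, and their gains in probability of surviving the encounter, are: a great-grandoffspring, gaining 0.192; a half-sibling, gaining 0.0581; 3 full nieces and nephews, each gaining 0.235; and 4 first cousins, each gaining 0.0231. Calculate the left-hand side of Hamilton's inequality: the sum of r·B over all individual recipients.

0.226325

r to a great-grandoffspring = 0.125 (three parent–offspring links: r = (1/2)^3 = 1/8).
r to a half-sibling = 0.25 (half-sibs share one parent — one path of length 2: r = (1/2)^2 = 1/4).
r to a full niece or nephew = 1/4 (full aunt/uncle↔niece/nephew: two paths of length 3 through the shared grandparent pair: r = 2·(1/2)^3 = 1/4).
r to a first cousin = 1/8 (first cousins share one grandparent pair — two paths of length 4: r = 2·(1/2)^4 = 1/8).
Summing one r·B term per recipient: 1·0.125·0.192 + 1·0.25·0.0581 + 3·0.25·0.235 + 4·0.125·0.0231 = 0.226325.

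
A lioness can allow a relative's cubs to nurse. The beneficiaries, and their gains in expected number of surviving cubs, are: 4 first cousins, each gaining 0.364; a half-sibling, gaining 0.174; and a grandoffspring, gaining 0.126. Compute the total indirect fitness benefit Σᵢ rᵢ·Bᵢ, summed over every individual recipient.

r to a first cousin = 0.125 (first cousins share one grandparent pair — two paths of length 4: r = 2·(1/2)^4 = 1/8).
r to a half-sibling = 1/4 (half-sibs share one parent — one path of length 2: r = (1/2)^2 = 1/4).
r to a grandoffspring = 1/4 (two parent–offspring links: r = (1/2)^2 = 1/4).
Summing one r·B term per recipient: 4·0.125·0.364 + 1·0.25·0.174 + 1·0.25·0.126 = 0.257.

0.257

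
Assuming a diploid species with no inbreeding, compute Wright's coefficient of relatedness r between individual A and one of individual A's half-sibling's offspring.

Each parent–offspring link contributes a factor of 1/2, and independent paths through distinct common ancestors add.
Half-aunt/uncle↔niece/nephew: one path of length 3: r = (1/2)^3 = 1/8.

0.125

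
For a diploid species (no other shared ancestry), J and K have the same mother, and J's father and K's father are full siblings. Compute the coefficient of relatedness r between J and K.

0.375

Relatedness sums over independent paths through distinct common ancestors.
J and K are related in two ways: half-sibs through their shared mother (r = 1/4) and first cousins through their fathers (r = 1/8).
r = 1/4 + 1/8 = 0.375.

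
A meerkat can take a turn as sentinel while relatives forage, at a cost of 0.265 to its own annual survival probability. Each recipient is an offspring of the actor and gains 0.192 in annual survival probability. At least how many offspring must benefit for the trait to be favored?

3

r to an offspring = 0.5 (one parent–offspring link: r = (1/2)^1 = 1/2).
Hamilton's rule: n·r·B > C  ⇒  n > C/(r·B) = 0.265/(0.5·0.192) = 2.76.
The smallest integer exceeding 2.76 is 3.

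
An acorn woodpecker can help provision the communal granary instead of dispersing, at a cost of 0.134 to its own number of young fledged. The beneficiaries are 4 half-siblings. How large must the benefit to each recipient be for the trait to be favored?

r to a half-sibling = 0.25 (half-sibs share one parent — one path of length 2: r = (1/2)^2 = 1/4).
Hamilton's rule with n recipients of equal r: n·r·B > C, so B > C/(n·r) = 0.134/(4·0.25) = 0.134.

0.134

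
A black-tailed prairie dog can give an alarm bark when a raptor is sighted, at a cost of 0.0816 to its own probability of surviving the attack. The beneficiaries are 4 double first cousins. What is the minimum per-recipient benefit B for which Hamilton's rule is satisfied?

r to a double first cousin = 1/4 (double first cousins share both grandparent pairs — four paths of length 4: r = 4·(1/2)^4 = 1/4).
Hamilton's rule with n recipients of equal r: n·r·B > C, so B > C/(n·r) = 0.0816/(4·0.25) = 0.0816.

0.0816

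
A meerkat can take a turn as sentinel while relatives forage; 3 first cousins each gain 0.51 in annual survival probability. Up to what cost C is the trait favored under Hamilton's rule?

r to a first cousin = 1/8 (first cousins share one grandparent pair — two paths of length 4: r = 2·(1/2)^4 = 1/8).
Hamilton's rule: n·r·B > C, so the trait is favored while C < n·r·B = 3·0.125·0.51 = 0.19125.

0.19125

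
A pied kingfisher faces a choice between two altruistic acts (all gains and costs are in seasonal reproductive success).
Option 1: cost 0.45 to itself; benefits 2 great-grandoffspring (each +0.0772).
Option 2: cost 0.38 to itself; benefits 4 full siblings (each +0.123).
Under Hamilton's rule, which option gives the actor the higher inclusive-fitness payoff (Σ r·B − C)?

Option 2

Option 1: r to a great-grandoffspring = 0.125.
Option 1: Σ r·B − C = (2·0.125·0.0772) − 0.45 = -0.4307.
Option 2: r to a full sibling = 0.5.
Option 2: Σ r·B − C = (4·0.5·0.123) − 0.38 = -0.134.
Option 2 has the higher net inclusive-fitness payoff.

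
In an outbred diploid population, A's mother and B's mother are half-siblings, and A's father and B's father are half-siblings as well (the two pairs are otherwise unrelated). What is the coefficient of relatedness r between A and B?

Relatedness sums over independent paths through distinct common ancestors.
A and B are related in two ways: half first cousins through their mothers (r = 1/16) and half first cousins through their fathers (r = 1/16).
r = 1/16 + 1/16 = 0.125.

0.125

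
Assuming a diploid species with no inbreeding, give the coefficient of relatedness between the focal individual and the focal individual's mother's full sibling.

Each parent–offspring link contributes a factor of 1/2, and independent paths through distinct common ancestors add.
Full aunt/uncle↔niece/nephew: two paths of length 3 through the shared grandparent pair: r = 2·(1/2)^3 = 1/4.

0.25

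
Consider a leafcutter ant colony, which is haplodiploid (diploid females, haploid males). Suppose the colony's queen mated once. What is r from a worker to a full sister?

Haplodiploid full sisters inherit their father's entire haploid genome identically (contributing 1/2) and on average half of their mother's contribution (1/2 · 1/2 = 1/4); r = 1/2 + 1/4 = 3/4.

0.75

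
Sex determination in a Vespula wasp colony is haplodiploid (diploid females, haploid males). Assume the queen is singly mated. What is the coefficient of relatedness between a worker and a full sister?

Haplodiploid full sisters inherit their father's entire haploid genome identically (contributing 1/2) and on average half of their mother's contribution (1/2 · 1/2 = 1/4); r = 1/2 + 1/4 = 3/4.

0.75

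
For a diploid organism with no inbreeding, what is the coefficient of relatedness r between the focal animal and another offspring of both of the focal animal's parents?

0.5

Each parent–offspring link contributes a factor of 1/2, and independent paths through distinct common ancestors add.
Full sibs share both parents — two paths of length 2: r = 2·(1/2)^2 = 1/2.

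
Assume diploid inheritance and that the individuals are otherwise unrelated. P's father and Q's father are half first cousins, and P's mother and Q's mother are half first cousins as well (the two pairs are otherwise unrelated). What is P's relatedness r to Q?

0.03125

With two independent routes of shared ancestry, r is the sum of the two contributions.
P and Q are related in two ways: half second cousins through their fathers (r = 1/64) and half second cousins through their mothers (r = 1/64).
r = 1/64 + 1/64 = 0.03125.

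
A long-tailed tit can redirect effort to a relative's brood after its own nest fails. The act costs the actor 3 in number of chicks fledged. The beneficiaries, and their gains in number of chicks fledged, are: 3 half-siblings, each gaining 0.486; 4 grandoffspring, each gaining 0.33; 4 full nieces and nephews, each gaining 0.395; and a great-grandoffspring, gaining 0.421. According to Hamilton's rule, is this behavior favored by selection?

No

Hamilton's rule: the trait is favored when the sum of r·B over every recipient exceeds the actor's cost C.
r to a half-sibling = 1/4 (half-sibs share one parent — one path of length 2: r = (1/2)^2 = 1/4).
r to a grandoffspring = 1/4 (two parent–offspring links: r = (1/2)^2 = 1/4).
r to a full niece or nephew = 1/4 (full aunt/uncle↔niece/nephew: two paths of length 3 through the shared grandparent pair: r = 2·(1/2)^3 = 1/4).
r to a great-grandoffspring = 0.125 (three parent–offspring links: r = (1/2)^3 = 1/8).
Summing one r·B term per recipient: 3·0.25·0.486 + 4·0.25·0.33 + 4·0.25·0.395 + 1·0.125·0.421 = 1.142125.
1.142125 < 3: the indirect benefit is less than the cost.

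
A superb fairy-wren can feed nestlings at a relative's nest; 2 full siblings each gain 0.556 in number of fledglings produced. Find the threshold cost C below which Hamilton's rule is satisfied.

r to a full sibling = 0.5 (full sibs share both parents — two paths of length 2: r = 2·(1/2)^2 = 1/2).
Hamilton's rule: n·r·B > C, so the trait is favored while C < n·r·B = 2·0.5·0.556 = 0.556.

0.556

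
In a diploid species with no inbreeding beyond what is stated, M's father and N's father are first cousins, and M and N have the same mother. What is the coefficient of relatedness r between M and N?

0.28125

With two independent routes of shared ancestry, r is the sum of the two contributions.
M and N are related in two ways: second cousins through their fathers (r = 1/32) and half-sibs through their shared mother (r = 1/4).
r = 1/32 + 1/4 = 0.28125.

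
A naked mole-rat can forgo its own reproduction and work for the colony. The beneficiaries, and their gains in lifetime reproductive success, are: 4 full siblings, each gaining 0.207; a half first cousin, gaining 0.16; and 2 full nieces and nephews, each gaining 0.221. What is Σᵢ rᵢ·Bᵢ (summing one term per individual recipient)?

0.5345

r to a full sibling = 1/2 (full sibs share both parents — two paths of length 2: r = 2·(1/2)^2 = 1/2).
r to a half first cousin = 0.0625 (half first cousins share one grandparent — one path of length 4: r = (1/2)^4 = 1/16).
r to a full niece or nephew = 1/4 (full aunt/uncle↔niece/nephew: two paths of length 3 through the shared grandparent pair: r = 2·(1/2)^3 = 1/4).
Summing one r·B term per recipient: 4·0.5·0.207 + 1·0.0625·0.16 + 2·0.25·0.221 = 0.5345.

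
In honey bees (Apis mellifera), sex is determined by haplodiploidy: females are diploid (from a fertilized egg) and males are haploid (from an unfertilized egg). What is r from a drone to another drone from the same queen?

Haploid brothers each carry a random half of the queen's diploid genome, so on average they share half: r = 1/2.

0.5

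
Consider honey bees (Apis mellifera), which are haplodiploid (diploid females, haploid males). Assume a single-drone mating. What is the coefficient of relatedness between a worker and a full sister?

Haplodiploid full sisters inherit their father's entire haploid genome identically (contributing 1/2) and on average half of their mother's contribution (1/2 · 1/2 = 1/4); r = 1/2 + 1/4 = 3/4.

0.75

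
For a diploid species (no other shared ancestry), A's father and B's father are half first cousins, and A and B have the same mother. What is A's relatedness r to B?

Independent pedigree routes through distinct common ancestors add.
A and B are related in two ways: half second cousins through their fathers (r = 1/64) and half-sibs through their shared mother (r = 1/4).
r = 1/64 + 1/4 = 0.265625.

0.265625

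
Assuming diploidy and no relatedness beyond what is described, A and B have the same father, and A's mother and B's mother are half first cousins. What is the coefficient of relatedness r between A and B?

0.265625

With two independent routes of shared ancestry, r is the sum of the two contributions.
A and B are related in two ways: half-sibs through their shared father (r = 1/4) and half second cousins through their mothers (r = 1/64).
r = 1/4 + 1/64 = 17/64 = 0.265625.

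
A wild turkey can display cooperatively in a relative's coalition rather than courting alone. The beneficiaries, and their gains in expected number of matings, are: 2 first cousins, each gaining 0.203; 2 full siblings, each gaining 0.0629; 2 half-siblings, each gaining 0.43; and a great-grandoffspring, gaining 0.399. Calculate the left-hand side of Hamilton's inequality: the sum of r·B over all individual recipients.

r to a first cousin = 1/8 (first cousins share one grandparent pair — two paths of length 4: r = 2·(1/2)^4 = 1/8).
r to a full sibling = 0.5 (full sibs share both parents — two paths of length 2: r = 2·(1/2)^2 = 1/2).
r to a half-sibling = 1/4 (half-sibs share one parent — one path of length 2: r = (1/2)^2 = 1/4).
r to a great-grandoffspring = 0.125 (three parent–offspring links: r = (1/2)^3 = 1/8).
Summing one r·B term per recipient: 2·0.125·0.203 + 2·0.5·0.0629 + 2·0.25·0.43 + 1·0.125·0.399 = 0.378525.

0.378525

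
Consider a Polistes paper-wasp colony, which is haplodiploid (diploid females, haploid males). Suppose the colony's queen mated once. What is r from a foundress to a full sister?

Haplodiploid full sisters inherit their father's entire haploid genome identically (contributing 1/2) and on average half of their mother's contribution (1/2 · 1/2 = 1/4); r = 1/2 + 1/4 = 3/4.

0.75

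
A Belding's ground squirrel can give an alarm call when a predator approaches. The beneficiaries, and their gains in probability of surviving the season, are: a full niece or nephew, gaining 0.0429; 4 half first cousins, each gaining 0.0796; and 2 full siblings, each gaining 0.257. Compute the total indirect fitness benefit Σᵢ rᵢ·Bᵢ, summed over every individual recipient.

0.287625

r to a full niece or nephew = 1/4 (full aunt/uncle↔niece/nephew: two paths of length 3 through the shared grandparent pair: r = 2·(1/2)^3 = 1/4).
r to a half first cousin = 0.0625 (half first cousins share one grandparent — one path of length 4: r = (1/2)^4 = 1/16).
r to a full sibling = 1/2 (full sibs share both parents — two paths of length 2: r = 2·(1/2)^2 = 1/2).
Summing one r·B term per recipient: 1·0.25·0.0429 + 4·0.0625·0.0796 + 2·0.5·0.257 = 0.287625.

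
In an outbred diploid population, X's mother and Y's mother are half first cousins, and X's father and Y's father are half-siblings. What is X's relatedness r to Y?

Wright's path rule: contributions from independent ancestry routes add.
X and Y are related in two ways: half second cousins through their mothers (r = 1/64) and half first cousins through their fathers (r = 1/16).
r = 1/64 + 1/16 = 0.078125.

0.078125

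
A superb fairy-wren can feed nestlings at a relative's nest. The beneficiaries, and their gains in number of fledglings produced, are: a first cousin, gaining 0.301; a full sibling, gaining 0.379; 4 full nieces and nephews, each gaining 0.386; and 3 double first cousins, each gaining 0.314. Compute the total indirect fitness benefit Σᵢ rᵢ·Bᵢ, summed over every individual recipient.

r to a first cousin = 1/8 (first cousins share one grandparent pair — two paths of length 4: r = 2·(1/2)^4 = 1/8).
r to a full sibling = 1/2 (full sibs share both parents — two paths of length 2: r = 2·(1/2)^2 = 1/2).
r to a full niece or nephew = 0.25 (full aunt/uncle↔niece/nephew: two paths of length 3 through the shared grandparent pair: r = 2·(1/2)^3 = 1/4).
r to a double first cousin = 0.25 (double first cousins share both grandparent pairs — four paths of length 4: r = 4·(1/2)^4 = 1/4).
Summing one r·B term per recipient: 1·0.125·0.301 + 1·0.5·0.379 + 4·0.25·0.386 + 3·0.25·0.314 = 0.848625.

0.848625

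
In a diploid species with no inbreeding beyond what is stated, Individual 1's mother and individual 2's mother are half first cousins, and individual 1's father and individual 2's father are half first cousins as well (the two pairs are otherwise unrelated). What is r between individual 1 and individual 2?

0.03125

Relatedness sums over independent paths through distinct common ancestors.
Individual 1 and individual 2 are related in two ways: half second cousins through their mothers (r = 1/64) and half second cousins through their fathers (r = 1/64).
r = 1/64 + 1/64 = 0.03125.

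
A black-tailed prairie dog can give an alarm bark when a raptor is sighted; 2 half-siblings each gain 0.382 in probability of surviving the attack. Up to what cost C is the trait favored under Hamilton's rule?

0.191

r to a half-sibling = 1/4 (half-sibs share one parent — one path of length 2: r = (1/2)^2 = 1/4).
Hamilton's rule: n·r·B > C, so the trait is favored while C < n·r·B = 2·0.25·0.382 = 0.191.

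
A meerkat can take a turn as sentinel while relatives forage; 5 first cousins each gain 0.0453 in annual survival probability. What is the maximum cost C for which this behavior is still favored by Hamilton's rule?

0.0283125

r to a first cousin = 1/8 (first cousins share one grandparent pair — two paths of length 4: r = 2·(1/2)^4 = 1/8).
Hamilton's rule: n·r·B > C, so the trait is favored while C < n·r·B = 5·0.125·0.0453 = 0.0283125.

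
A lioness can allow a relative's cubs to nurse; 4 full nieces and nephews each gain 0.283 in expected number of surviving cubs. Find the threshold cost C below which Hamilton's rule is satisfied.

0.283

r to a full niece or nephew = 0.25 (full aunt/uncle↔niece/nephew: two paths of length 3 through the shared grandparent pair: r = 2·(1/2)^3 = 1/4).
Hamilton's rule: n·r·B > C, so the trait is favored while C < n·r·B = 4·0.25·0.283 = 0.283.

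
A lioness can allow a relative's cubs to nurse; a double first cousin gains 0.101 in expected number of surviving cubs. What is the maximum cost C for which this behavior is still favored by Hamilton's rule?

r to a double first cousin = 1/4 (double first cousins share both grandparent pairs — four paths of length 4: r = 4·(1/2)^4 = 1/4).
Hamilton's rule: n·r·B > C, so the trait is favored while C < n·r·B = 1·0.25·0.101 = 0.02525.

0.02525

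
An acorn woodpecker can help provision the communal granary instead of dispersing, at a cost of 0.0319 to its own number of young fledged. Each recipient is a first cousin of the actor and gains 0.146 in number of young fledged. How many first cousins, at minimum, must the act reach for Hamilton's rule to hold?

2

r to a first cousin = 0.125 (first cousins share one grandparent pair — two paths of length 4: r = 2·(1/2)^4 = 1/8).
Hamilton's rule: n·r·B > C  ⇒  n > C/(r·B) = 0.0319/(0.125·0.146) = 1.748.
The smallest integer exceeding 1.748 is 2.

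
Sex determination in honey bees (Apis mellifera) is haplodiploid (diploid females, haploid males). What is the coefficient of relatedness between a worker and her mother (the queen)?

0.5

One meiotic link between diploid queen and diploid daughter: r = 1/2.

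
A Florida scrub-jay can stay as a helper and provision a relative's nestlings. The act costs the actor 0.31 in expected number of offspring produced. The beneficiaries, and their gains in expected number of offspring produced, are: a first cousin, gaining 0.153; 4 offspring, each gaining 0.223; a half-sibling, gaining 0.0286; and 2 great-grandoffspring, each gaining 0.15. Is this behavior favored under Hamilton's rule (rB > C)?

Hamilton's rule: the trait is favored when the sum of r·B over every recipient exceeds the actor's cost C.
r to a first cousin = 0.125 (first cousins share one grandparent pair — two paths of length 4: r = 2·(1/2)^4 = 1/8).
r to an offspring = 1/2 (one parent–offspring link: r = (1/2)^1 = 1/2).
r to a half-sibling = 0.25 (half-sibs share one parent — one path of length 2: r = (1/2)^2 = 1/4).
r to a great-grandoffspring = 1/8 (three parent–offspring links: r = (1/2)^3 = 1/8).
Summing one r·B term per recipient: 1·0.125·0.153 + 4·0.5·0.223 + 1·0.25·0.0286 + 2·0.125·0.15 = 0.509775.
0.509775 > 0.31: the indirect benefit exceeds the cost.

Yes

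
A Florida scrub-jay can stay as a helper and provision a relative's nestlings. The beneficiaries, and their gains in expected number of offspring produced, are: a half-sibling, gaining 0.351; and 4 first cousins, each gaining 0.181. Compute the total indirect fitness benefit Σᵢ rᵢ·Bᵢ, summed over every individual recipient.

0.17825

r to a half-sibling = 1/4 (half-sibs share one parent — one path of length 2: r = (1/2)^2 = 1/4).
r to a first cousin = 0.125 (first cousins share one grandparent pair — two paths of length 4: r = 2·(1/2)^4 = 1/8).
Summing one r·B term per recipient: 1·0.25·0.351 + 4·0.125·0.181 = 0.17825.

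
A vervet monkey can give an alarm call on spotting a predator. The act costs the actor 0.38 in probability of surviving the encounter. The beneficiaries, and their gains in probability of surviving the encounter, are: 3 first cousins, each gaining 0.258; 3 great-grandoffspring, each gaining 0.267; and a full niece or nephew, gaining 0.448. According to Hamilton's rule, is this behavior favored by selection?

No

Hamilton's rule: the trait is favored when the sum of r·B over every recipient exceeds the actor's cost C.
r to a first cousin = 1/8 (first cousins share one grandparent pair — two paths of length 4: r = 2·(1/2)^4 = 1/8).
r to a great-grandoffspring = 0.125 (three parent–offspring links: r = (1/2)^3 = 1/8).
r to a full niece or nephew = 1/4 (full aunt/uncle↔niece/nephew: two paths of length 3 through the shared grandparent pair: r = 2·(1/2)^3 = 1/4).
Summing one r·B term per recipient: 3·0.125·0.258 + 3·0.125·0.267 + 1·0.25·0.448 = 0.308875.
0.308875 < 0.38: the indirect benefit is less than the cost.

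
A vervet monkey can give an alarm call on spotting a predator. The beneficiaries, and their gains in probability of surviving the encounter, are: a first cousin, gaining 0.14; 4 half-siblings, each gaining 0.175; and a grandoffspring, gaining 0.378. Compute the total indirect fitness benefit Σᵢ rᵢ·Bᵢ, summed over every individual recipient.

r to a first cousin = 1/8 (first cousins share one grandparent pair — two paths of length 4: r = 2·(1/2)^4 = 1/8).
r to a half-sibling = 0.25 (half-sibs share one parent — one path of length 2: r = (1/2)^2 = 1/4).
r to a grandoffspring = 0.25 (two parent–offspring links: r = (1/2)^2 = 1/4).
Summing one r·B term per recipient: 1·0.125·0.14 + 4·0.25·0.175 + 1·0.25·0.378 = 0.287.

0.287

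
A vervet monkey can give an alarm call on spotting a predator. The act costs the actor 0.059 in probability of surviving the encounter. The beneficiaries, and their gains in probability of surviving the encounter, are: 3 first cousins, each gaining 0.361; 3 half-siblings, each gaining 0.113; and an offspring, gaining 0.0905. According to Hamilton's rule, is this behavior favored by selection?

Hamilton's rule: the trait is favored when the sum of r·B over every recipient exceeds the actor's cost C.
r to a first cousin = 1/8 (first cousins share one grandparent pair — two paths of length 4: r = 2·(1/2)^4 = 1/8).
r to a half-sibling = 0.25 (half-sibs share one parent — one path of length 2: r = (1/2)^2 = 1/4).
r to an offspring = 0.5 (one parent–offspring link: r = (1/2)^1 = 1/2).
Summing one r·B term per recipient: 3·0.125·0.361 + 3·0.25·0.113 + 1·0.5·0.0905 = 0.265375.
0.265375 > 0.059: the indirect benefit exceeds the cost.

Yes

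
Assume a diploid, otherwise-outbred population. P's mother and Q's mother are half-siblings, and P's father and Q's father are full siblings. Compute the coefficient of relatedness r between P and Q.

0.1875

Relatedness sums over independent paths through distinct common ancestors.
P and Q are related in two ways: half first cousins through their mothers (r = 1/16) and first cousins through their fathers (r = 1/8).
r = 1/16 + 1/8 = 3/16 = 0.1875.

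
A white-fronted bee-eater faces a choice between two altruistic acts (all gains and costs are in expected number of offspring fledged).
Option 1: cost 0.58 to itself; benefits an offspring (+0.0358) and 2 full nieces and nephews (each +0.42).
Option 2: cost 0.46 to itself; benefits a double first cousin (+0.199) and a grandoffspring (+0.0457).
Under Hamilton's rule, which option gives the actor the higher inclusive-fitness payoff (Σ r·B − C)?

Option 1

Option 1: r to an offspring = 0.5.
Option 1: r to a full niece or nephew = 0.25.
Option 1: Σ r·B − C = (1·0.5·0.0358 + 2·0.25·0.42) − 0.58 = -0.3521.
Option 2: r to a double first cousin = 0.25.
Option 2: r to a grandoffspring = 0.25.
Option 2: Σ r·B − C = (1·0.25·0.199 + 1·0.25·0.0457) − 0.46 = -0.398825.
Option 1 has the higher net inclusive-fitness payoff.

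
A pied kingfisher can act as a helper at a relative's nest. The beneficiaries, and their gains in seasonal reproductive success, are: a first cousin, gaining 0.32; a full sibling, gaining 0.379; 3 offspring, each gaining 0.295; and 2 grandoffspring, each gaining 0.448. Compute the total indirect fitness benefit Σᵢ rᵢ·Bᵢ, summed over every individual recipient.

0.896

r to a first cousin = 0.125 (first cousins share one grandparent pair — two paths of length 4: r = 2·(1/2)^4 = 1/8).
r to a full sibling = 1/2 (full sibs share both parents — two paths of length 2: r = 2·(1/2)^2 = 1/2).
r to an offspring = 0.5 (one parent–offspring link: r = (1/2)^1 = 1/2).
r to a grandoffspring = 0.25 (two parent–offspring links: r = (1/2)^2 = 1/4).
Summing one r·B term per recipient: 1·0.125·0.32 + 1·0.5·0.379 + 3·0.5·0.295 + 2·0.25·0.448 = 0.896.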